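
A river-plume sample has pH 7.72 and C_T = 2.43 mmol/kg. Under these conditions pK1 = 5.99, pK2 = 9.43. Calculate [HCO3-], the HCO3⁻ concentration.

α₁ = 1 / (1 + [H⁺]/K1 + K2/[H⁺]) = 1 / (1 + 10^-1.73 + 10^-1.71)
   = 1 / (1 + 0.018621 + 0.019498) = 1/1.0381 = 0.9633
[HCO3⁻] = α₁ × DIC = 0.9633 × 2.43 = 2.34 mmol/kg

[HCO3⁻] = 2.34 mmol/kg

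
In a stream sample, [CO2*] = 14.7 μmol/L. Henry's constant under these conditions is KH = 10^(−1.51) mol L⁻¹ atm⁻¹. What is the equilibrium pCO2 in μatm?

pCO2 = 476 μatm

KH = 10^(−1.51) = 3.090×10^-2 mol L⁻¹ atm⁻¹
pCO2 = [CO2*]/KH = 14.7×10^-6 / 3.090×10^-2 = 4.76×10^-4 atm = 476 μatm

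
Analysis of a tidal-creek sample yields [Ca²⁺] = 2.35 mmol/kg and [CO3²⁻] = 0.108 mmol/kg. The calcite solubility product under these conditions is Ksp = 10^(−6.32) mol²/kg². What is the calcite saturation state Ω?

Ω = 0.530

Ksp = 10^(−6.32) = 4.786×10^-7
Ω = [Ca²⁺][CO3²⁻]/Ksp = (2.35×10^-3)(0.108×10^-3) / 4.786×10^-7 = 0.530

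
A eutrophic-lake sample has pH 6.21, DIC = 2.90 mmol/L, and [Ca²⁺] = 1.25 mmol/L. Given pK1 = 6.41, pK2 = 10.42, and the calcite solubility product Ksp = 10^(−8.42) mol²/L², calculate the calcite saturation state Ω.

Ω = 0.0227

α₂ = 1 / (1 + [H⁺]/K2 + [H⁺]²/(K1K2)) = 1 / (1 + 10^+4.21 + 10^+4.41)
   = 1 / (1 + 1.6218×10^4 + 2.5704×10^4) = 1/4.1923×10^4 = 2.385×10^-5
[CO3²⁻] = α₂ × DIC = 2.385×10^-5 × 2.90 = 6.917×10^-5 mmol/L = 0.06917 μmol/L
Ksp = 10^(−8.42) = 3.802×10^-9
Ω = [Ca²⁺][CO3²⁻]/Ksp = (1.25×10^-3)(6.917×10^-8) / 3.802×10^-9 = 0.0227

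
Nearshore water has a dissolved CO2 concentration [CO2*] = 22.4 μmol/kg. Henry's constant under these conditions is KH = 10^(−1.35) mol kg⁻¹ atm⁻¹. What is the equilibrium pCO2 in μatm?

pCO2 = 501 μatm

KH = 10^(−1.35) = 4.467×10^-2 mol kg⁻¹ atm⁻¹
pCO2 = [CO2*]/KH = 22.4×10^-6 / 4.467×10^-2 = 5.01×10^-4 atm = 501 μatm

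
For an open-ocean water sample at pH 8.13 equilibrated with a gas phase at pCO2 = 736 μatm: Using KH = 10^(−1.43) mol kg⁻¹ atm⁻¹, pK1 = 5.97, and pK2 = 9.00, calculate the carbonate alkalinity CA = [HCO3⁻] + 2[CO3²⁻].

[CO2*] = KH · pCO2 = 10^(−1.43) × 736×10^-6 = 2.734×10^-5 mol/kg
α₀ = 1/(1 + K1/[H⁺] + K1K2/[H⁺]²) = 1/(1 + 10^+2.16 + 10^+1.29) = 0.006059
DIC = [CO2*]/α₀ = 2.734×10^-5 / 0.006059 = 4.513 mmol/kg
CA = (α₁ + 2α₂)·DIC = (0.8758 + 2×0.1181) × 4.513 = 5.02 mmol/kg

CA = 5.02 mmol/kg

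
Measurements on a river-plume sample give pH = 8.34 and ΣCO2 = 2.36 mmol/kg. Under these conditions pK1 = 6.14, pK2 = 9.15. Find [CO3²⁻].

α₂ = 1 / (1 + [H⁺]/K2 + [H⁺]²/(K1K2)) = 1 / (1 + 10^+0.81 + 10^-1.39)
   = 1 / (1 + 6.4565 + 0.040738) = 1/7.4973 = 0.1334
[CO3²⁻] = α₂ × DIC = 0.1334 × 2.36 = 0.315 mmol/kg

[CO3²⁻] = 0.315 mmol/kg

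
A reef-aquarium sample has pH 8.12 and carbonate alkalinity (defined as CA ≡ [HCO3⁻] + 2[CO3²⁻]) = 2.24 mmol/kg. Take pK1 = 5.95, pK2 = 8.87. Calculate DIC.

DIC = 1.96 mmol/kg

CA = [HCO3⁻] + 2[CO3²⁻] = (α₁ + 2α₂)·DIC
At pH 8.12: [H⁺]/K1 = 10^-2.17 = 0.0067608, K2/[H⁺] = 10^-0.75 = 0.17783
α₁ = 1/(1 + 0.0067608 + 0.17783) = 1/1.1846 = 0.8442; α₂ = α₁·K2/[H⁺] = 0.1501
α₁ + 2α₂ = 1.1444
DIC = CA / (α₁ + 2α₂) = 2.24 / 1.1444 = 1.96 mmol/kg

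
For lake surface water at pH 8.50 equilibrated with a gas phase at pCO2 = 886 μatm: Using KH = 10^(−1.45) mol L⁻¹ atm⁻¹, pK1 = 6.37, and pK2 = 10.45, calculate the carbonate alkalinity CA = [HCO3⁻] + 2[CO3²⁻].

CA = 4.34 mmol/L

[CO2*] = KH · pCO2 = 10^(−1.45) × 886×10^-6 = 3.144×10^-5 mol/L
α₀ = 1/(1 + K1/[H⁺] + K1K2/[H⁺]²) = 1/(1 + 10^+2.13 + 10^+0.18) = 0.007277
DIC = [CO2*]/α₀ = 3.144×10^-5 / 0.007277 = 4.320 mmol/L
CA = (α₁ + 2α₂)·DIC = (0.9817 + 2×0.01101) × 4.320 = 4.34 mmol/L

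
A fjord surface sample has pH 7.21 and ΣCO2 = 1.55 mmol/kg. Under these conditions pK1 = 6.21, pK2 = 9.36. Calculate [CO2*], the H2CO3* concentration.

[CO2*] = 0.140 mmol/kg

α₀ = 1 / (1 + K1/[H⁺] + K1K2/[H⁺]²) = 1 / (1 + 10^+1.00 + 10^-1.15)
   = 1 / (1 + 10.000 + 0.070795) = 1/11.071 = 0.09033
[CO2*] = α₀ × DIC = 0.09033 × 1.55 = 0.140 mmol/kg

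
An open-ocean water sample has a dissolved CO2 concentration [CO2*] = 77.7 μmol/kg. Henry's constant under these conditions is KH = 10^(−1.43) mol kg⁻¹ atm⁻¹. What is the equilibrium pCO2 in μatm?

pCO2 = 2090 μatm

KH = 10^(−1.43) = 3.715×10^-2 mol kg⁻¹ atm⁻¹
pCO2 = [CO2*]/KH = 77.7×10^-6 / 3.715×10^-2 = 2.09×10^-3 atm = 2090 μatm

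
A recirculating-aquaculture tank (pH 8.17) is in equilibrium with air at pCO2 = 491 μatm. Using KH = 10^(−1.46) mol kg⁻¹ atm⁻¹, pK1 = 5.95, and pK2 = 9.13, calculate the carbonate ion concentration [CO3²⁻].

[CO2*] = KH · pCO2 = 10^(−1.46) × 491×10^-6 = 1.702×10^-5 mol/kg
α₀ = 1/(1 + K1/[H⁺] + K1K2/[H⁺]²) = 1/(1 + 10^+2.22 + 10^+1.26) = 0.005401
DIC = [CO2*]/α₀ = 1.702×10^-5 / 0.005401 = 3.152 mmol/kg
[CO3²⁻] = α₂·DIC; α₂ = 0.09828, so [CO3²⁻] = 0.09828 × 3.152 = 0.310 mmol/kg

[CO3²⁻] = 0.310 mmol/kg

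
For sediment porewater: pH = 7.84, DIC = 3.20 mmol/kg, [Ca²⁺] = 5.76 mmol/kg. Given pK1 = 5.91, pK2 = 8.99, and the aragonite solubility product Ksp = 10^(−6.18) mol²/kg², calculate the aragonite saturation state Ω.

Ω = 1.82

α₂ = 1 / (1 + [H⁺]/K2 + [H⁺]²/(K1K2)) = 1 / (1 + 10^+1.15 + 10^-0.78)
   = 1 / (1 + 14.125 + 0.16596) = 1/15.291 = 0.06540
[CO3²⁻] = α₂ × DIC = 0.06540 × 3.20 = 0.2093 mmol/kg
Ksp = 10^(−6.18) = 6.607×10^-7
Ω = [Ca²⁺][CO3²⁻]/Ksp = (5.76×10^-3)(2.093×10^-4) / 6.607×10^-7 = 1.82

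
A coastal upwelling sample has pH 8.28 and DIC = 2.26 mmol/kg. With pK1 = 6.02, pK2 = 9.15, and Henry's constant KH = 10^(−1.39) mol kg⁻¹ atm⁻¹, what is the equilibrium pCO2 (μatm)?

pCO2 = 267 μatm

α₀ = 1 / (1 + K1/[H⁺] + K1K2/[H⁺]²) = 1 / (1 + 10^+2.26 + 10^+1.39)
   = 1 / (1 + 181.97 + 24.547) = 1/207.52 = 0.004819
[CO2*] = α₀ × DIC = 0.004819 × 2.26 = 0.01089 mmol/kg = 10.89 μmol/kg
pCO2 = [CO2*]/KH = 1.089×10^-5 / 4.074×10^-2 = 267 μatm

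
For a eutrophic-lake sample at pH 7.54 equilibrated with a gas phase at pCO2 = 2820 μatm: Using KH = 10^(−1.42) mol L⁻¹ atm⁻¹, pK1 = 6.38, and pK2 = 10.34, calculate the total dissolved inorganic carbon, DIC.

DIC = 1.66 mmol/L

[CO2*] = KH · pCO2 = 10^(−1.42) × 2820×10^-6 = 1.072×10^-4 mol/L
α₀ = 1/(1 + K1/[H⁺] + K1K2/[H⁺]²) = 1/(1 + 10^+1.16 + 10^-1.64) = 0.06461
DIC = [CO2*]/α₀ = 1.072×10^-4 / 0.06461 = 1.66 mmol/L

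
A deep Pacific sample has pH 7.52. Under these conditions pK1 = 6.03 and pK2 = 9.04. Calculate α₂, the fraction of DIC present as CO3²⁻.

α₂ = 0.0284

α₂ = 1 / (1 + [H⁺]/K2 + [H⁺]²/(K1K2)) = 1 / (1 + 10^+1.52 + 10^+0.03)
   = 1 / (1 + 33.113 + 1.0715) = 1/35.185 = 0.02842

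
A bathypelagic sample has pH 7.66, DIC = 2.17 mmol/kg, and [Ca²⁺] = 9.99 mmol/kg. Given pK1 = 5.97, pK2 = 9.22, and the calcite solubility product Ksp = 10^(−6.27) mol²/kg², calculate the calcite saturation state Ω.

Ω = 1.06

α₂ = 1 / (1 + [H⁺]/K2 + [H⁺]²/(K1K2)) = 1 / (1 + 10^+1.56 + 10^-0.13)
   = 1 / (1 + 36.308 + 0.74131) = 1/38.049 = 0.02628
[CO3²⁻] = α₂ × DIC = 0.02628 × 2.17 = 0.05703 mmol/kg
Ksp = 10^(−6.27) = 5.370×10^-7
Ω = [Ca²⁺][CO3²⁻]/Ksp = (9.99×10^-3)(5.703×10^-5) / 5.370×10^-7 = 1.06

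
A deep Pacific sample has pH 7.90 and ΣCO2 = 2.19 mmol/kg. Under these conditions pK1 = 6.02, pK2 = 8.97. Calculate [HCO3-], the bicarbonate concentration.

α₁ = 1 / (1 + [H⁺]/K1 + K2/[H⁺]) = 1 / (1 + 10^-1.88 + 10^-1.07)
   = 1 / (1 + 0.013183 + 0.085114) = 1/1.0983 = 0.9105
[HCO3⁻] = α₁ × DIC = 0.9105 × 2.19 = 1.99 mmol/kg

[HCO3⁻] = 1.99 mmol/kg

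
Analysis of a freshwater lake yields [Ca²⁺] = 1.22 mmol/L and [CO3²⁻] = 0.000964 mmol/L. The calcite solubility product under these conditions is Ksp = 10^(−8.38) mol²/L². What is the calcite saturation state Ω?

Ω = 0.282

Ksp = 10^(−8.38) = 4.169×10^-9
Ω = [Ca²⁺][CO3²⁻]/Ksp = (1.22×10^-3)(0.000964×10^-3) / 4.169×10^-9 = 0.282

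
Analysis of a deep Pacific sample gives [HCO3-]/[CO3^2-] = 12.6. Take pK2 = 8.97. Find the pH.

pH = 7.87

From K2 = [H⁺][CO3^2-]/[HCO3-]:  pH = pK2 − log₁₀([HCO3-]/[CO3^2-])
log₁₀(12.6) = +1.100
pH = 8.97 − (+1.100) = 7.87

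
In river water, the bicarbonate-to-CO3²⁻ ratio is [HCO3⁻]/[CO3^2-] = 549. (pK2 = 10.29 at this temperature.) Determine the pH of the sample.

pH = 7.55

From K2 = [H⁺][CO3^2-]/[HCO3⁻]:  pH = pK2 − log₁₀([HCO3⁻]/[CO3^2-])
log₁₀(549) = +2.740
pH = 10.29 − (+2.740) = 7.55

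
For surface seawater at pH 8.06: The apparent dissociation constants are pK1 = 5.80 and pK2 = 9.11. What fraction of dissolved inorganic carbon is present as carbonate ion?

α₂ = 1 / (1 + [H⁺]/K2 + [H⁺]²/(K1K2)) = 1 / (1 + 10^+1.05 + 10^-1.21)
   = 1 / (1 + 11.220 + 0.061660) = 1/12.282 = 0.08142

α₂ = 0.0814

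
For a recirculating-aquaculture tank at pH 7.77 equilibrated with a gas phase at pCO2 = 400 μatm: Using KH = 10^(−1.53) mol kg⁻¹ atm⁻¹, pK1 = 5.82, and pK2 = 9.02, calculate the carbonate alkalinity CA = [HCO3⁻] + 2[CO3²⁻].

[CO2*] = KH · pCO2 = 10^(−1.53) × 400×10^-6 = 1.180×10^-5 mol/kg
α₀ = 1/(1 + K1/[H⁺] + K1K2/[H⁺]²) = 1/(1 + 10^+1.95 + 10^+0.70) = 0.01051
DIC = [CO2*]/α₀ = 1.180×10^-5 / 0.01051 = 1.123 mmol/kg
CA = (α₁ + 2α₂)·DIC = (0.9368 + 2×0.05268) × 1.123 = 1.17 mmol/kg

CA = 1.17 mmol/kg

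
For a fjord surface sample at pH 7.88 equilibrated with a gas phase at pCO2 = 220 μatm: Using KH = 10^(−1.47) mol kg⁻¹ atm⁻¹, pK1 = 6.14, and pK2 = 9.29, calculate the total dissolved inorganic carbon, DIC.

DIC = 0.433 mmol/kg

[CO2*] = KH · pCO2 = 10^(−1.47) × 220×10^-6 = 7.455×10^-6 mol/kg
α₀ = 1/(1 + K1/[H⁺] + K1K2/[H⁺]²) = 1/(1 + 10^+1.74 + 10^+0.33) = 0.01721
DIC = [CO2*]/α₀ = 7.455×10^-6 / 0.01721 = 0.433 mmol/kg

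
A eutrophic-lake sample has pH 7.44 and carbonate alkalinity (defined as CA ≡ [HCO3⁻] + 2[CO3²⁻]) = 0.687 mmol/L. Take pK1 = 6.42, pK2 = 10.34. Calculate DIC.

CA = [HCO3⁻] + 2[CO3²⁻] = (α₁ + 2α₂)·DIC
At pH 7.44: [H⁺]/K1 = 10^-1.02 = 0.095499, K2/[H⁺] = 10^-2.90 = 0.0012589
α₁ = 1/(1 + 0.095499 + 0.0012589) = 1/1.0968 = 0.9118; α₂ = α₁·K2/[H⁺] = 0.001148
α₁ + 2α₂ = 0.9141
DIC = CA / (α₁ + 2α₂) = 0.687 / 0.9141 = 0.752 mmol/L

DIC = 0.752 mmol/L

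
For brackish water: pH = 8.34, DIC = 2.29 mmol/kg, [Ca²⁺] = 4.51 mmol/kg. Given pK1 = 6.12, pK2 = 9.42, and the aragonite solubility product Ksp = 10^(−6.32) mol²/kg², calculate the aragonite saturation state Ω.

α₂ = 1 / (1 + [H⁺]/K2 + [H⁺]²/(K1K2)) = 1 / (1 + 10^+1.08 + 10^-1.14)
   = 1 / (1 + 12.023 + 0.072444) = 1/13.095 = 0.07636
[CO3²⁻] = α₂ × DIC = 0.07636 × 2.29 = 0.1749 mmol/kg
Ksp = 10^(−6.32) = 4.786×10^-7
Ω = [Ca²⁺][CO3²⁻]/Ksp = (4.51×10^-3)(1.749×10^-4) / 4.786×10^-7 = 1.65

Ω = 1.65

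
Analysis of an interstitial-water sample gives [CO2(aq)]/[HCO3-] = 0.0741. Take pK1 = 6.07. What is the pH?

From K1 = [H⁺][HCO3-]/[CO2(aq)]:  pH = pK1 − log₁₀([CO2(aq)]/[HCO3-])
log₁₀(0.0741) = -1.130
pH = 6.07 − (-1.130) = 7.20

pH = 7.20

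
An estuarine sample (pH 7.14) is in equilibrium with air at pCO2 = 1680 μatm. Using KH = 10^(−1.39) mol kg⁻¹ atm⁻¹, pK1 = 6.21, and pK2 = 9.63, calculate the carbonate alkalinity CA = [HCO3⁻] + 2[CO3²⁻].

CA = 0.586 mmol/kg

[CO2*] = KH · pCO2 = 10^(−1.39) × 1680×10^-6 = 6.844×10^-5 mol/kg
α₀ = 1/(1 + K1/[H⁺] + K1K2/[H⁺]²) = 1/(1 + 10^+0.93 + 10^-1.56) = 0.1048
DIC = [CO2*]/α₀ = 6.844×10^-5 / 0.1048 = 0.6528 mmol/kg
CA = (α₁ + 2α₂)·DIC = (0.8923 + 2×0.002887) × 0.6528 = 0.586 mmol/kg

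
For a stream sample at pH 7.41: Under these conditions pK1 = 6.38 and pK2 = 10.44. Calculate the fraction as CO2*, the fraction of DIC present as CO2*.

α₀ = 1 / (1 + K1/[H⁺] + K1K2/[H⁺]²) = 1 / (1 + 10^+1.03 + 10^-2.00)
   = 1 / (1 + 10.715 + 0.010000) = 1/11.725 = 0.08529

α₀ = 0.0853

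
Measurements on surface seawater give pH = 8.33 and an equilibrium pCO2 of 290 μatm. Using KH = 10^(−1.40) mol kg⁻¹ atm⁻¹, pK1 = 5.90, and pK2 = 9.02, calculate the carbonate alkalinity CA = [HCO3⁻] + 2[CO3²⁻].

[CO2*] = KH · pCO2 = 10^(−1.40) × 290×10^-6 = 1.155×10^-5 mol/kg
α₀ = 1/(1 + K1/[H⁺] + K1K2/[H⁺]²) = 1/(1 + 10^+2.43 + 10^+1.74) = 0.003076
DIC = [CO2*]/α₀ = 1.155×10^-5 / 0.003076 = 3.753 mmol/kg
CA = (α₁ + 2α₂)·DIC = (0.8279 + 2×0.1690) × 3.753 = 4.38 mmol/kg

CA = 4.38 mmol/kg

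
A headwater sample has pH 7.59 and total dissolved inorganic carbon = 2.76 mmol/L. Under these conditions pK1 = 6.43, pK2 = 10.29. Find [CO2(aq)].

[CO2*] = 0.178 mmol/L

α₀ = 1 / (1 + K1/[H⁺] + K1K2/[H⁺]²) = 1 / (1 + 10^+1.16 + 10^-1.54)
   = 1 / (1 + 14.454 + 0.028840) = 1/15.483 = 0.06459
[CO2*] = α₀ × DIC = 0.06459 × 2.76 = 0.178 mmol/L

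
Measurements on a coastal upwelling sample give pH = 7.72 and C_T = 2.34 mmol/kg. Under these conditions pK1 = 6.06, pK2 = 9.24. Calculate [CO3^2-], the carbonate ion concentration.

[CO3²⁻] = 0.0672 mmol/kg

α₂ = 1 / (1 + [H⁺]/K2 + [H⁺]²/(K1K2)) = 1 / (1 + 10^+1.52 + 10^-0.14)
   = 1 / (1 + 33.113 + 0.72444) = 1/34.838 = 0.02870
[CO3²⁻] = α₂ × DIC = 0.02870 × 2.34 = 0.0672 mmol/kg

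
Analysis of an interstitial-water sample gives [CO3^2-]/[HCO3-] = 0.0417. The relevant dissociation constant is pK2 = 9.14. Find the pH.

pH = 7.76

From K2 = [H⁺][CO3^2-]/[HCO3-]:  pH = pK2 + log₁₀([CO3^2-]/[HCO3-])
log₁₀(0.0417) = -1.380
pH = 9.14 + (-1.380) = 7.76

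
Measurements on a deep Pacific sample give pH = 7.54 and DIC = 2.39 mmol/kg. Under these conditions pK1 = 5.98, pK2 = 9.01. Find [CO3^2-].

α₂ = 1 / (1 + [H⁺]/K2 + [H⁺]²/(K1K2)) = 1 / (1 + 10^+1.47 + 10^-0.09)
   = 1 / (1 + 29.512 + 0.81283) = 1/31.325 = 0.03192
[CO3²⁻] = α₂ × DIC = 0.03192 × 2.39 = 0.0763 mmol/kg

[CO3²⁻] = 0.0763 mmol/kg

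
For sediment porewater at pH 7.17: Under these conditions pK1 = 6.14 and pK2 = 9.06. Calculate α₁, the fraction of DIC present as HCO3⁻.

α₁ = 0.904

α₁ = 1 / (1 + [H⁺]/K1 + K2/[H⁺]) = 1 / (1 + 10^-1.03 + 10^-1.89)
   = 1 / (1 + 0.093325 + 0.012882) = 1/1.1062 = 0.9040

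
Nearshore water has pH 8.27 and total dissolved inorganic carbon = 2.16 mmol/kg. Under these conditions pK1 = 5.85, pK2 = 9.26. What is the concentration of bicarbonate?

α₁ = 1 / (1 + [H⁺]/K1 + K2/[H⁺]) = 1 / (1 + 10^-2.42 + 10^-0.99)
   = 1 / (1 + 0.0038019 + 0.10233) = 1/1.1061 = 0.9041
[HCO3⁻] = α₁ × DIC = 0.9041 × 2.16 = 1.95 mmol/kg

[HCO3⁻] = 1.95 mmol/kg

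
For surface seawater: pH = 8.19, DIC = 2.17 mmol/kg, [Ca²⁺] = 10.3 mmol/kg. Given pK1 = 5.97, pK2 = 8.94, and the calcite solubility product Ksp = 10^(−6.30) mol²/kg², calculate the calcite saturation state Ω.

Ω = 6.70

α₂ = 1 / (1 + [H⁺]/K2 + [H⁺]²/(K1K2)) = 1 / (1 + 10^+0.75 + 10^-1.47)
   = 1 / (1 + 5.6234 + 0.033884) = 1/6.6573 = 0.1502
[CO3²⁻] = α₂ × DIC = 0.1502 × 2.17 = 0.3260 mmol/kg
Ksp = 10^(−6.30) = 5.012×10^-7
Ω = [Ca²⁺][CO3²⁻]/Ksp = (10.3×10^-3)(3.260×10^-4) / 5.012×10^-7 = 6.70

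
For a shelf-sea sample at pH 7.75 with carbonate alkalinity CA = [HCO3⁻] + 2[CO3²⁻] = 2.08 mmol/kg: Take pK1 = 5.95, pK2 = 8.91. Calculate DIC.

DIC = 1.98 mmol/kg

CA = [HCO3⁻] + 2[CO3²⁻] = (α₁ + 2α₂)·DIC
At pH 7.75: [H⁺]/K1 = 10^-1.80 = 0.015849, K2/[H⁺] = 10^-1.16 = 0.069183
α₁ = 1/(1 + 0.015849 + 0.069183) = 1/1.0850 = 0.9216; α₂ = α₁·K2/[H⁺] = 0.06376
α₁ + 2α₂ = 1.0492
DIC = CA / (α₁ + 2α₂) = 2.08 / 1.0492 = 1.98 mmol/kg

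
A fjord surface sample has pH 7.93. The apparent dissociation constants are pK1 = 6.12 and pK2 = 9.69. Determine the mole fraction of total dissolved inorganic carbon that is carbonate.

α₂ = 0.0168

α₂ = 1 / (1 + [H⁺]/K2 + [H⁺]²/(K1K2)) = 1 / (1 + 10^+1.76 + 10^-0.05)
   = 1 / (1 + 57.544 + 0.89125) = 1/59.435 = 0.01683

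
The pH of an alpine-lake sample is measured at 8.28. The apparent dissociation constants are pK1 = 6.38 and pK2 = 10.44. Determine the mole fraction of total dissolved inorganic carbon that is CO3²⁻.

α₂ = 0.00679

α₂ = 1 / (1 + [H⁺]/K2 + [H⁺]²/(K1K2)) = 1 / (1 + 10^+2.16 + 10^+0.26)
   = 1 / (1 + 144.54 + 1.8197) = 1/147.36 = 0.006786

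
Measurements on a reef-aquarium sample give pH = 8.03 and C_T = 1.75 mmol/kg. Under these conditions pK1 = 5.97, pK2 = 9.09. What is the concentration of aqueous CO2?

α₀ = 1 / (1 + K1/[H⁺] + K1K2/[H⁺]²) = 1 / (1 + 10^+2.06 + 10^+1.00)
   = 1 / (1 + 114.82 + 10.000) = 1/125.82 = 0.007948
[CO2*] = α₀ × DIC = 0.007948 × 1.75 = 0.0139 mmol/kg = 13.9 μmol/kg

[CO2*] = 13.9 μmol/kg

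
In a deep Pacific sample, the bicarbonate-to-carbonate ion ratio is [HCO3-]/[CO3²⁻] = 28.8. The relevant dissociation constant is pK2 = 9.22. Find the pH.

From K2 = [H⁺][CO3²⁻]/[HCO3-]:  pH = pK2 − log₁₀([HCO3-]/[CO3²⁻])
log₁₀(28.8) = +1.459
pH = 9.22 − (+1.459) = 7.76

pH = 7.76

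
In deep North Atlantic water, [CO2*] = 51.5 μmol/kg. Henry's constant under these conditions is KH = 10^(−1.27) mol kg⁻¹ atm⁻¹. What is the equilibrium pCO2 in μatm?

KH = 10^(−1.27) = 5.370×10^-2 mol kg⁻¹ atm⁻¹
pCO2 = [CO2*]/KH = 51.5×10^-6 / 5.370×10^-2 = 9.59×10^-4 atm = 959 μatm

pCO2 = 959 μatm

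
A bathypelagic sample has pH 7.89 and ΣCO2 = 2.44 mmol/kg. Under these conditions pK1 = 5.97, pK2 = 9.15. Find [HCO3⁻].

[HCO3⁻] = 2.29 mmol/kg

α₁ = 1 / (1 + [H⁺]/K1 + K2/[H⁺]) = 1 / (1 + 10^-1.92 + 10^-1.26)
   = 1 / (1 + 0.012023 + 0.054954) = 1/1.0670 = 0.9372
[HCO3⁻] = α₁ × DIC = 0.9372 × 2.44 = 2.29 mmol/kg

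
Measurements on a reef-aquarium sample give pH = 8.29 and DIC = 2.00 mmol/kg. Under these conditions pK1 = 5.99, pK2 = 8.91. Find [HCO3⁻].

α₁ = 1 / (1 + [H⁺]/K1 + K2/[H⁺]) = 1 / (1 + 10^-2.30 + 10^-0.62)
   = 1 / (1 + 0.0050119 + 0.23988) = 1/1.2449 = 0.8033
[HCO3⁻] = α₁ × DIC = 0.8033 × 2.00 = 1.61 mmol/kg

[HCO3⁻] = 1.61 mmol/kg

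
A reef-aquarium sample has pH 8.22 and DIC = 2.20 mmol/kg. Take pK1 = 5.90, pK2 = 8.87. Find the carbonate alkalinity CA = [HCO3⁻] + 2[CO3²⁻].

CA = [HCO3⁻] + 2[CO3²⁻] = (α₁ + 2α₂)·DIC
At pH 8.22: [H⁺]/K1 = 10^-2.32 = 0.0047863, K2/[H⁺] = 10^-0.65 = 0.22387
α₁ = 1/(1 + 0.0047863 + 0.22387) = 1/1.2287 = 0.8139; α₂ = α₁·K2/[H⁺] = 0.1822
α₁ + 2α₂ = 1.1783
CA = 1.1783 × 2.20 = 2.59 mmol/kg

CA = 2.59 mmol/kg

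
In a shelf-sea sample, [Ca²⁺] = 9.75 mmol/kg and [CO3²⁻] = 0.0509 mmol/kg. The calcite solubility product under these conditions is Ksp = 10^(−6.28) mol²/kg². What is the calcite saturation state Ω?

Ksp = 10^(−6.28) = 5.248×10^-7
Ω = [Ca²⁺][CO3²⁻]/Ksp = (9.75×10^-3)(0.0509×10^-3) / 5.248×10^-7 = 0.946

Ω = 0.946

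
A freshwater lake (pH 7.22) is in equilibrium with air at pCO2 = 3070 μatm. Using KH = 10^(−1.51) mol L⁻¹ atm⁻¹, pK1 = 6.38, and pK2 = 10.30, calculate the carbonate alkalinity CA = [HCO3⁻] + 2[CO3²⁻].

[CO2*] = KH · pCO2 = 10^(−1.51) × 3070×10^-6 = 9.487×10^-5 mol/L
α₀ = 1/(1 + K1/[H⁺] + K1K2/[H⁺]²) = 1/(1 + 10^+0.84 + 10^-2.24) = 0.1262
DIC = [CO2*]/α₀ = 9.487×10^-5 / 0.1262 = 0.7518 mmol/L
CA = (α₁ + 2α₂)·DIC = (0.8731 + 2×0.0007262) × 0.7518 = 0.657 mmol/L

CA = 0.657 mmol/L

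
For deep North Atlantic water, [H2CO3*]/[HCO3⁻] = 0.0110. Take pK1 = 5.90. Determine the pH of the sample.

pH = 7.86

From K1 = [H⁺][HCO3⁻]/[H2CO3*]:  pH = pK1 − log₁₀([H2CO3*]/[HCO3⁻])
log₁₀(0.0110) = -1.959
pH = 5.90 − (-1.959) = 7.86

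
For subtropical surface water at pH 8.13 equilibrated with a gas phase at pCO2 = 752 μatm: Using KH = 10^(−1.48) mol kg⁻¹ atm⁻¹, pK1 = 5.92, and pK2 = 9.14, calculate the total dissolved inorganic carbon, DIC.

DIC = 4.46 mmol/kg

[CO2*] = KH · pCO2 = 10^(−1.48) × 752×10^-6 = 2.490×10^-5 mol/kg
α₀ = 1/(1 + K1/[H⁺] + K1K2/[H⁺]²) = 1/(1 + 10^+2.21 + 10^+1.20) = 0.005586
DIC = [CO2*]/α₀ = 2.490×10^-5 / 0.005586 = 4.46 mmol/kg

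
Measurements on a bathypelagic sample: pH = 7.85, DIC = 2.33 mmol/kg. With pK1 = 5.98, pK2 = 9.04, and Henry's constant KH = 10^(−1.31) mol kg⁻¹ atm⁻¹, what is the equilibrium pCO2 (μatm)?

α₀ = 1 / (1 + K1/[H⁺] + K1K2/[H⁺]²) = 1 / (1 + 10^+1.87 + 10^+0.68)
   = 1 / (1 + 74.131 + 4.7863) = 1/79.917 = 0.01251
[CO2*] = α₀ × DIC = 0.01251 × 2.33 = 0.02916 mmol/kg
pCO2 = [CO2*]/KH = 2.916×10^-5 / 4.898×10^-2 = 595 μatm

pCO2 = 595 μatm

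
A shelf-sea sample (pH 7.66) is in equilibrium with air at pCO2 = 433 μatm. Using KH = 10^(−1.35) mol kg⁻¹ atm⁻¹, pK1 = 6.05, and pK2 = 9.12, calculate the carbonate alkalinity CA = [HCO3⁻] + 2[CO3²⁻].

[CO2*] = KH · pCO2 = 10^(−1.35) × 433×10^-6 = 1.934×10^-5 mol/kg
α₀ = 1/(1 + K1/[H⁺] + K1K2/[H⁺]²) = 1/(1 + 10^+1.61 + 10^+0.15) = 0.02317
DIC = [CO2*]/α₀ = 1.934×10^-5 / 0.02317 = 0.8346 mmol/kg
CA = (α₁ + 2α₂)·DIC = (0.9441 + 2×0.03274) × 0.8346 = 0.843 mmol/kg

CA = 0.843 mmol/kg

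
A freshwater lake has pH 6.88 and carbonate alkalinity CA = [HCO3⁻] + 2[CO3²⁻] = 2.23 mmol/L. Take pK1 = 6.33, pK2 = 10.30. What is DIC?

DIC = 2.86 mmol/L

CA = [HCO3⁻] + 2[CO3²⁻] = (α₁ + 2α₂)·DIC
At pH 6.88: [H⁺]/K1 = 10^-0.55 = 0.28184, K2/[H⁺] = 10^-3.42 = 0.00038019
α₁ = 1/(1 + 0.28184 + 0.00038019) = 1/1.2822 = 0.7799; α₂ = α₁·K2/[H⁺] = 0.0002965
α₁ + 2α₂ = 0.7805
DIC = CA / (α₁ + 2α₂) = 2.23 / 0.7805 = 2.86 mmol/L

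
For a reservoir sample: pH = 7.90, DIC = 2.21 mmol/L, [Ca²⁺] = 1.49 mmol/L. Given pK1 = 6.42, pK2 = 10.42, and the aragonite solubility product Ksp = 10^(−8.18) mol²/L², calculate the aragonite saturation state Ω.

Ω = 1.45

α₂ = 1 / (1 + [H⁺]/K2 + [H⁺]²/(K1K2)) = 1 / (1 + 10^+2.52 + 10^+1.04)
   = 1 / (1 + 331.13 + 10.965) = 1/343.10 = 0.002915
[CO3²⁻] = α₂ × DIC = 0.002915 × 2.21 = 0.006441 mmol/L = 6.441 μmol/L
Ksp = 10^(−8.18) = 6.607×10^-9
Ω = [Ca²⁺][CO3²⁻]/Ksp = (1.49×10^-3)(6.441×10^-6) / 6.607×10^-9 = 1.45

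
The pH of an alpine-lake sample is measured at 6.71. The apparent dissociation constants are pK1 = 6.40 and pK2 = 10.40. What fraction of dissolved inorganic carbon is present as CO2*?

α₀ = 0.329

α₀ = 1 / (1 + K1/[H⁺] + K1K2/[H⁺]²) = 1 / (1 + 10^+0.31 + 10^-3.38)
   = 1 / (1 + 2.0417 + 0.00041687) = 1/3.0422 = 0.3287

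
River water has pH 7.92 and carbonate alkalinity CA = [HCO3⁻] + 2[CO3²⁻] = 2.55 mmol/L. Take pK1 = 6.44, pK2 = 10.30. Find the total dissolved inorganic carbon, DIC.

DIC = 2.62 mmol/L

CA = [HCO3⁻] + 2[CO3²⁻] = (α₁ + 2α₂)·DIC
At pH 7.92: [H⁺]/K1 = 10^-1.48 = 0.033113, K2/[H⁺] = 10^-2.38 = 0.0041687
α₁ = 1/(1 + 0.033113 + 0.0041687) = 1/1.0373 = 0.9641; α₂ = α₁·K2/[H⁺] = 0.004019
α₁ + 2α₂ = 0.9721
DIC = CA / (α₁ + 2α₂) = 2.55 / 0.9721 = 2.62 mmol/L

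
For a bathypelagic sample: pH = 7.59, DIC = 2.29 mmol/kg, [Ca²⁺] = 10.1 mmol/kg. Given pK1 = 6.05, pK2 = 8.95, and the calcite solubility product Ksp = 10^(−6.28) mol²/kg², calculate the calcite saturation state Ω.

α₂ = 1 / (1 + [H⁺]/K2 + [H⁺]²/(K1K2)) = 1 / (1 + 10^+1.36 + 10^-0.18)
   = 1 / (1 + 22.909 + 0.66069) = 1/24.569 = 0.04070
[CO3²⁻] = α₂ × DIC = 0.04070 × 2.29 = 0.09321 mmol/kg
Ksp = 10^(−6.28) = 5.248×10^-7
Ω = [Ca²⁺][CO3²⁻]/Ksp = (10.1×10^-3)(9.321×10^-5) / 5.248×10^-7 = 1.79

Ω = 1.79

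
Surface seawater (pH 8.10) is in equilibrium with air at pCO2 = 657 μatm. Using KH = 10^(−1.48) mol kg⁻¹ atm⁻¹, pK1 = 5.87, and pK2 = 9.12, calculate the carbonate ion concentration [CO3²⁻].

[CO3²⁻] = 0.353 mmol/kg

[CO2*] = KH · pCO2 = 10^(−1.48) × 657×10^-6 = 2.176×10^-5 mol/kg
α₀ = 1/(1 + K1/[H⁺] + K1K2/[H⁺]²) = 1/(1 + 10^+2.23 + 10^+1.21) = 0.005346
DIC = [CO2*]/α₀ = 2.176×10^-5 / 0.005346 = 4.069 mmol/kg
[CO3²⁻] = α₂·DIC; α₂ = 0.08671, so [CO3²⁻] = 0.08671 × 4.069 = 0.353 mmol/kg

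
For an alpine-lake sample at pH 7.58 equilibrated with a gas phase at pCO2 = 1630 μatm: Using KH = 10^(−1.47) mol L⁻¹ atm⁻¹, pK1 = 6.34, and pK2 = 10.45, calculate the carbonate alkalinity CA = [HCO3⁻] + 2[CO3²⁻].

[CO2*] = KH · pCO2 = 10^(−1.47) × 1630×10^-6 = 5.523×10^-5 mol/L
α₀ = 1/(1 + K1/[H⁺] + K1K2/[H⁺]²) = 1/(1 + 10^+1.24 + 10^-1.63) = 0.05434
DIC = [CO2*]/α₀ = 5.523×10^-5 / 0.05434 = 1.016 mmol/L
CA = (α₁ + 2α₂)·DIC = (0.9444 + 2×0.001274) × 1.016 = 0.962 mmol/L

CA = 0.962 mmol/L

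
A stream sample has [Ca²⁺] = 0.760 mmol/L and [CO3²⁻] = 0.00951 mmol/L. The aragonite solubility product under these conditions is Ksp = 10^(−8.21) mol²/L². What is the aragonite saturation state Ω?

Ω = 1.17

Ksp = 10^(−8.21) = 6.166×10^-9
Ω = [Ca²⁺][CO3²⁻]/Ksp = (0.760×10^-3)(0.00951×10^-3) / 6.166×10^-9 = 1.17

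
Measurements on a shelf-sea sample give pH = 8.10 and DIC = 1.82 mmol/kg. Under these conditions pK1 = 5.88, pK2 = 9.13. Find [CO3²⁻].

α₂ = 1 / (1 + [H⁺]/K2 + [H⁺]²/(K1K2)) = 1 / (1 + 10^+1.03 + 10^-1.19)
   = 1 / (1 + 10.715 + 0.064565) = 1/11.780 = 0.08489
[CO3²⁻] = α₂ × DIC = 0.08489 × 1.82 = 0.155 mmol/kg

[CO3²⁻] = 0.155 mmol/kg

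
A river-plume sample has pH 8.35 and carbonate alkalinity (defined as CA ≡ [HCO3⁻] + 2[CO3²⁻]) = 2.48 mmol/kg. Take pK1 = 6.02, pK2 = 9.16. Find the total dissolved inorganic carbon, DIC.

CA = [HCO3⁻] + 2[CO3²⁻] = (α₁ + 2α₂)·DIC
At pH 8.35: [H⁺]/K1 = 10^-2.33 = 0.0046774, K2/[H⁺] = 10^-0.81 = 0.15488
α₁ = 1/(1 + 0.0046774 + 0.15488) = 1/1.1596 = 0.8624; α₂ = α₁·K2/[H⁺] = 0.1336
α₁ + 2α₂ = 1.1295
DIC = CA / (α₁ + 2α₂) = 2.48 / 1.1295 = 2.20 mmol/kg

DIC = 2.20 mmol/kg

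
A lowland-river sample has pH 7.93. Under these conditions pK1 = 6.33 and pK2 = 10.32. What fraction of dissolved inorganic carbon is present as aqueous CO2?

α₀ = 1 / (1 + K1/[H⁺] + K1K2/[H⁺]²) = 1 / (1 + 10^+1.60 + 10^-0.79)
   = 1 / (1 + 39.811 + 0.16218) = 1/40.973 = 0.02441

α₀ = 0.0244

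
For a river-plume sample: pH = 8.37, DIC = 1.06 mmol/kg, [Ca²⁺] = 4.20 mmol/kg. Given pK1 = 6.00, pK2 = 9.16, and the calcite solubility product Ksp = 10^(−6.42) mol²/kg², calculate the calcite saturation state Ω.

Ω = 1.63

α₂ = 1 / (1 + [H⁺]/K2 + [H⁺]²/(K1K2)) = 1 / (1 + 10^+0.79 + 10^-1.58)
   = 1 / (1 + 6.1660 + 0.026303) = 1/7.1923 = 0.1390
[CO3²⁻] = α₂ × DIC = 0.1390 × 1.06 = 0.1474 mmol/kg
Ksp = 10^(−6.42) = 3.802×10^-7
Ω = [Ca²⁺][CO3²⁻]/Ksp = (4.20×10^-3)(1.474×10^-4) / 3.802×10^-7 = 1.63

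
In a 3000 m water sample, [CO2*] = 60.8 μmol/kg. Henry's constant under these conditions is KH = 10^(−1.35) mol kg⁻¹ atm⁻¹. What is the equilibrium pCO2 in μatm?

pCO2 = 1360 μatm

KH = 10^(−1.35) = 4.467×10^-2 mol kg⁻¹ atm⁻¹
pCO2 = [CO2*]/KH = 60.8×10^-6 / 4.467×10^-2 = 1.36×10^-3 atm = 1360 μatm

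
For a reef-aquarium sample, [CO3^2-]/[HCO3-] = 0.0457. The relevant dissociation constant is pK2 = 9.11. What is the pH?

From K2 = [H⁺][CO3^2-]/[HCO3-]:  pH = pK2 + log₁₀([CO3^2-]/[HCO3-])
log₁₀(0.0457) = -1.340
pH = 9.11 + (-1.340) = 7.77

pH = 7.77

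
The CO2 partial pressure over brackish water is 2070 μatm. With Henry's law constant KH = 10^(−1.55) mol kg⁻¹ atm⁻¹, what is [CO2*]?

[CO2*] = 58.3 μmol/kg

KH = 10^(−1.55) = 2.818×10^-2 mol kg⁻¹ atm⁻¹
[CO2*] = KH · pCO2 = 2.818×10^-2 × 2070×10^-6 atm = 5.83×10^-5 mol/kg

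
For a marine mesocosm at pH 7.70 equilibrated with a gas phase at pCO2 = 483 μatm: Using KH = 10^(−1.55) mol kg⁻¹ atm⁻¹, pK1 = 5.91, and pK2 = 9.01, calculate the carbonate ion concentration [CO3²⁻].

[CO2*] = KH · pCO2 = 10^(−1.55) × 483×10^-6 = 1.361×10^-5 mol/kg
α₀ = 1/(1 + K1/[H⁺] + K1K2/[H⁺]²) = 1/(1 + 10^+1.79 + 10^+0.48) = 0.01523
DIC = [CO2*]/α₀ = 1.361×10^-5 / 0.01523 = 0.8941 mmol/kg
[CO3²⁻] = α₂·DIC; α₂ = 0.04598, so [CO3²⁻] = 0.04598 × 0.8941 = 0.0411 mmol/kg

[CO3²⁻] = 0.0411 mmol/kg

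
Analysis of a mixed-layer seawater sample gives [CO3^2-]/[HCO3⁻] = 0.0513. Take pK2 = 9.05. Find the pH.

From K2 = [H⁺][CO3^2-]/[HCO3⁻]:  pH = pK2 + log₁₀([CO3^2-]/[HCO3⁻])
log₁₀(0.0513) = -1.290
pH = 9.05 + (-1.290) = 7.76

pH = 7.76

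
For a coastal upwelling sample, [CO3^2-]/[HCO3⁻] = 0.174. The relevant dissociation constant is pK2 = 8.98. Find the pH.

From K2 = [H⁺][CO3^2-]/[HCO3⁻]:  pH = pK2 + log₁₀([CO3^2-]/[HCO3⁻])
log₁₀(0.174) = -0.759
pH = 8.98 + (-0.759) = 8.22

pH = 8.22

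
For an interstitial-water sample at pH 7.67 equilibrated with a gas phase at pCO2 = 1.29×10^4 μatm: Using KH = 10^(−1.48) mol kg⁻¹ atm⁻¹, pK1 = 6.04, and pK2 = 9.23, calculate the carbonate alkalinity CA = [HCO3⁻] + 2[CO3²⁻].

CA = 19.2 mmol/kg

[CO2*] = KH · pCO2 = 10^(−1.48) × 1.29×10^4×10^-6 = 4.272×10^-4 mol/kg
α₀ = 1/(1 + K1/[H⁺] + K1K2/[H⁺]²) = 1/(1 + 10^+1.63 + 10^+0.07) = 0.02231
DIC = [CO2*]/α₀ = 4.272×10^-4 / 0.02231 = 19.15 mmol/kg
CA = (α₁ + 2α₂)·DIC = (0.9515 + 2×0.02621) × 19.15 = 19.2 mmol/kg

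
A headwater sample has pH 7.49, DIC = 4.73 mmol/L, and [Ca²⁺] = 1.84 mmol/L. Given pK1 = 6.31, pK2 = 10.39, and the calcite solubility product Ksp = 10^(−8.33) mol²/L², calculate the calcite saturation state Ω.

Ω = 2.19

α₂ = 1 / (1 + [H⁺]/K2 + [H⁺]²/(K1K2)) = 1 / (1 + 10^+2.90 + 10^+1.72)
   = 1 / (1 + 794.33 + 52.481) = 1/847.81 = 0.001180
[CO3²⁻] = α₂ × DIC = 0.001180 × 4.73 = 0.005579 mmol/L = 5.579 μmol/L
Ksp = 10^(−8.33) = 4.677×10^-9
Ω = [Ca²⁺][CO3²⁻]/Ksp = (1.84×10^-3)(5.579×10^-6) / 4.677×10^-9 = 2.19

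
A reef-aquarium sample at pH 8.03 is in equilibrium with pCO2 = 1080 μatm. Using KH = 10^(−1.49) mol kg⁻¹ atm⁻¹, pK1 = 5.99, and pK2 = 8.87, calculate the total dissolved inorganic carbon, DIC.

DIC = 4.42 mmol/kg

[CO2*] = KH · pCO2 = 10^(−1.49) × 1080×10^-6 = 3.495×10^-5 mol/kg
α₀ = 1/(1 + K1/[H⁺] + K1K2/[H⁺]²) = 1/(1 + 10^+2.04 + 10^+1.20) = 0.007905
DIC = [CO2*]/α₀ = 3.495×10^-5 / 0.007905 = 4.42 mmol/kg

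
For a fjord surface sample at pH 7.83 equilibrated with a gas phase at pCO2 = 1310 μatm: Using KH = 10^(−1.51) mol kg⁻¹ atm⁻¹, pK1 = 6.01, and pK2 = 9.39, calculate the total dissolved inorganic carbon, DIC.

DIC = 2.79 mmol/kg

[CO2*] = KH · pCO2 = 10^(−1.51) × 1310×10^-6 = 4.048×10^-5 mol/kg
α₀ = 1/(1 + K1/[H⁺] + K1K2/[H⁺]²) = 1/(1 + 10^+1.82 + 10^+0.26) = 0.01452
DIC = [CO2*]/α₀ = 4.048×10^-5 / 0.01452 = 2.79 mmol/kg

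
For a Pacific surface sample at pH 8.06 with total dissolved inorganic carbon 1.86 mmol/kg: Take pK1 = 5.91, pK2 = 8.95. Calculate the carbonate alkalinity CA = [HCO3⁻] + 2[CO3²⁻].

CA = [HCO3⁻] + 2[CO3²⁻] = (α₁ + 2α₂)·DIC
At pH 8.06: [H⁺]/K1 = 10^-2.15 = 0.0070795, K2/[H⁺] = 10^-0.89 = 0.12882
α₁ = 1/(1 + 0.0070795 + 0.12882) = 1/1.1359 = 0.8804; α₂ = α₁·K2/[H⁺] = 0.1134
α₁ + 2α₂ = 1.1072
CA = 1.1072 × 1.86 = 2.06 mmol/kg

CA = 2.06 mmol/kg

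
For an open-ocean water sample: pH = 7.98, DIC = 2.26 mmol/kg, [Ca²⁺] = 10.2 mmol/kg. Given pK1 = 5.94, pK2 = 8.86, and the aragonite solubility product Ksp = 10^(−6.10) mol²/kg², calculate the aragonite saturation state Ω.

Ω = 3.35

α₂ = 1 / (1 + [H⁺]/K2 + [H⁺]²/(K1K2)) = 1 / (1 + 10^+0.88 + 10^-1.16)
   = 1 / (1 + 7.5858 + 0.069183) = 1/8.6550 = 0.1155
[CO3²⁻] = α₂ × DIC = 0.1155 × 2.26 = 0.2611 mmol/kg
Ksp = 10^(−6.10) = 7.943×10^-7
Ω = [Ca²⁺][CO3²⁻]/Ksp = (10.2×10^-3)(2.611×10^-4) / 7.943×10^-7 = 3.35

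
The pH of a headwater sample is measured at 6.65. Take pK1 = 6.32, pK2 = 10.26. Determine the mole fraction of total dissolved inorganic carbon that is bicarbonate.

α₁ = 0.681

α₁ = 1 / (1 + [H⁺]/K1 + K2/[H⁺]) = 1 / (1 + 10^-0.33 + 10^-3.61)
   = 1 / (1 + 0.46774 + 0.00024547) = 1/1.4680 = 0.6812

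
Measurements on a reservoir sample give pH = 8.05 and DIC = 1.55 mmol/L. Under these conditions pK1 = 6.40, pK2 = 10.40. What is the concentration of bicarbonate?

[HCO3⁻] = 1.51 mmol/L

α₁ = 1 / (1 + [H⁺]/K1 + K2/[H⁺]) = 1 / (1 + 10^-1.65 + 10^-2.35)
   = 1 / (1 + 0.022387 + 0.0044668) = 1/1.0269 = 0.9738
[HCO3⁻] = α₁ × DIC = 0.9738 × 1.55 = 1.51 mmol/L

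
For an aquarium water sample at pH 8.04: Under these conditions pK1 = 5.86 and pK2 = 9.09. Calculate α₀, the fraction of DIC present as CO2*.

α₀ = 0.00603

α₀ = 1 / (1 + K1/[H⁺] + K1K2/[H⁺]²) = 1 / (1 + 10^+2.18 + 10^+1.13)
   = 1 / (1 + 151.36 + 13.490) = 1/165.85 = 0.006030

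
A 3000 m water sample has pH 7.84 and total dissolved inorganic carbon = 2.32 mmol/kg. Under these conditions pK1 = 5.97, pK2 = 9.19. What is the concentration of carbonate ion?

α₂ = 1 / (1 + [H⁺]/K2 + [H⁺]²/(K1K2)) = 1 / (1 + 10^+1.35 + 10^-0.52)
   = 1 / (1 + 22.387 + 0.30200) = 1/23.689 = 0.04221
[CO3²⁻] = α₂ × DIC = 0.04221 × 2.32 = 0.0979 mmol/kg

[CO3²⁻] = 0.0979 mmol/kg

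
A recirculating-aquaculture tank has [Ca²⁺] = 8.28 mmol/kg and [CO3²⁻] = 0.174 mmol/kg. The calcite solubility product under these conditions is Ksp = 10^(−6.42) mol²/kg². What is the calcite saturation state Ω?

Ksp = 10^(−6.42) = 3.802×10^-7
Ω = [Ca²⁺][CO3²⁻]/Ksp = (8.28×10^-3)(0.174×10^-3) / 3.802×10^-7 = 3.79

Ω = 3.79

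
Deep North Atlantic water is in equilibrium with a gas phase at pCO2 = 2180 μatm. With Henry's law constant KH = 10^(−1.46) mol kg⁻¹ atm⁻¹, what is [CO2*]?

[CO2*] = 75.6 μmol/kg

KH = 10^(−1.46) = 3.467×10^-2 mol kg⁻¹ atm⁻¹
[CO2*] = KH · pCO2 = 3.467×10^-2 × 2180×10^-6 atm = 7.56×10^-5 mol/kg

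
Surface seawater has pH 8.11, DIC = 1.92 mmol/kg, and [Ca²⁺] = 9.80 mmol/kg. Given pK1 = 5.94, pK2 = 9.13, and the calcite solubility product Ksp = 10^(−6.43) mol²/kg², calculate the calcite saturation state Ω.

Ω = 4.39

α₂ = 1 / (1 + [H⁺]/K2 + [H⁺]²/(K1K2)) = 1 / (1 + 10^+1.02 + 10^-1.15)
   = 1 / (1 + 10.471 + 0.070795) = 1/11.542 = 0.08664
[CO3²⁻] = α₂ × DIC = 0.08664 × 1.92 = 0.1663 mmol/kg
Ksp = 10^(−6.43) = 3.715×10^-7
Ω = [Ca²⁺][CO3²⁻]/Ksp = (9.80×10^-3)(1.663×10^-4) / 3.715×10^-7 = 4.39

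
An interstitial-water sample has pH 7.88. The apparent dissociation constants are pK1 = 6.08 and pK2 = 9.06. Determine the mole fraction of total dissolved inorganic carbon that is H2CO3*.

α₀ = 0.0146

α₀ = 1 / (1 + K1/[H⁺] + K1K2/[H⁺]²) = 1 / (1 + 10^+1.80 + 10^+0.62)
   = 1 / (1 + 63.096 + 4.1687) = 1/68.264 = 0.01465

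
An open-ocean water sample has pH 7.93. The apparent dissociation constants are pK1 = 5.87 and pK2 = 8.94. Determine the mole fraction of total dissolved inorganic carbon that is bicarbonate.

α₁ = 0.904

α₁ = 1 / (1 + [H⁺]/K1 + K2/[H⁺]) = 1 / (1 + 10^-2.06 + 10^-1.01)
   = 1 / (1 + 0.0087096 + 0.097724) = 1/1.1064 = 0.9038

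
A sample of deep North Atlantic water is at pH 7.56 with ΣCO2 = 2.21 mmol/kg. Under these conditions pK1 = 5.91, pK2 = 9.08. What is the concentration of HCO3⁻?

α₁ = 1 / (1 + [H⁺]/K1 + K2/[H⁺]) = 1 / (1 + 10^-1.65 + 10^-1.52)
   = 1 / (1 + 0.022387 + 0.030200) = 1/1.0526 = 0.9500
[HCO3⁻] = α₁ × DIC = 0.9500 × 2.21 = 2.10 mmol/kg

[HCO3⁻] = 2.10 mmol/kg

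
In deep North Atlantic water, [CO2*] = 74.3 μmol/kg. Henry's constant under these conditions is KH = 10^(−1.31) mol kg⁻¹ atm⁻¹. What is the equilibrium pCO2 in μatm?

pCO2 = 1520 μatm

KH = 10^(−1.31) = 4.898×10^-2 mol kg⁻¹ atm⁻¹
pCO2 = [CO2*]/KH = 74.3×10^-6 / 4.898×10^-2 = 1.52×10^-3 atm = 1520 μatm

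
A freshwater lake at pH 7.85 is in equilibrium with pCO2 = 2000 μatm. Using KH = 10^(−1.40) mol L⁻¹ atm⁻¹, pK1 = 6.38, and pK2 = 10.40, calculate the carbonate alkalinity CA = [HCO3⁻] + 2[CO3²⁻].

CA = 2.36 mmol/L

[CO2*] = KH · pCO2 = 10^(−1.40) × 2000×10^-6 = 7.962×10^-5 mol/L
α₀ = 1/(1 + K1/[H⁺] + K1K2/[H⁺]²) = 1/(1 + 10^+1.47 + 10^-1.08) = 0.03268
DIC = [CO2*]/α₀ = 7.962×10^-5 / 0.03268 = 2.436 mmol/L
CA = (α₁ + 2α₂)·DIC = (0.9646 + 2×0.002719) × 2.436 = 2.36 mmol/L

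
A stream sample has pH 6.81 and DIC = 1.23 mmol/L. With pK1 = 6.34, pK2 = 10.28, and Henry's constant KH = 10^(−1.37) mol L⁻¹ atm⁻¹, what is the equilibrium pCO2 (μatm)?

α₀ = 1 / (1 + K1/[H⁺] + K1K2/[H⁺]²) = 1 / (1 + 10^+0.47 + 10^-3.00)
   = 1 / (1 + 2.9512 + 0.0010000) = 1/3.9522 = 0.2530
[CO2*] = α₀ × DIC = 0.2530 × 1.23 = 0.3112 mmol/L
pCO2 = [CO2*]/KH = 3.112×10^-4 / 4.266×10^-2 = 7300 μatm

pCO2 = 7300 μatm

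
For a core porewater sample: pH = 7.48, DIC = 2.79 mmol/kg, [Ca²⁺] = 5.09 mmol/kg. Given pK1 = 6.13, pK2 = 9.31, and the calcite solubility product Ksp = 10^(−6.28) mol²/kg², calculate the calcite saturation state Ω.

Ω = 0.378

α₂ = 1 / (1 + [H⁺]/K2 + [H⁺]²/(K1K2)) = 1 / (1 + 10^+1.83 + 10^+0.48)
   = 1 / (1 + 67.608 + 3.0200) = 1/71.628 = 0.01396
[CO3²⁻] = α₂ × DIC = 0.01396 × 2.79 = 0.03895 mmol/kg
Ksp = 10^(−6.28) = 5.248×10^-7
Ω = [Ca²⁺][CO3²⁻]/Ksp = (5.09×10^-3)(3.895×10^-5) / 5.248×10^-7 = 0.378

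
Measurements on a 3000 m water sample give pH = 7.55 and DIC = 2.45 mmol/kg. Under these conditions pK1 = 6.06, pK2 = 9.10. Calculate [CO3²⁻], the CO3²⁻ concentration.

α₂ = 1 / (1 + [H⁺]/K2 + [H⁺]²/(K1K2)) = 1 / (1 + 10^+1.55 + 10^+0.06)
   = 1 / (1 + 35.481 + 1.1482) = 1/37.629 = 0.02657
[CO3²⁻] = α₂ × DIC = 0.02657 × 2.45 = 0.0651 mmol/kg

[CO3²⁻] = 0.0651 mmol/kg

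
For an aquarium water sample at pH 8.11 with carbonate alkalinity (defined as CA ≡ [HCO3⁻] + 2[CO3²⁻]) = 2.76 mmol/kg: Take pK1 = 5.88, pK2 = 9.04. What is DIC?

CA = [HCO3⁻] + 2[CO3²⁻] = (α₁ + 2α₂)·DIC
At pH 8.11: [H⁺]/K1 = 10^-2.23 = 0.0058884, K2/[H⁺] = 10^-0.93 = 0.11749
α₁ = 1/(1 + 0.0058884 + 0.11749) = 1/1.1234 = 0.8902; α₂ = α₁·K2/[H⁺] = 0.1046
α₁ + 2α₂ = 1.0993
DIC = CA / (α₁ + 2α₂) = 2.76 / 1.0993 = 2.51 mmol/kg

DIC = 2.51 mmol/kg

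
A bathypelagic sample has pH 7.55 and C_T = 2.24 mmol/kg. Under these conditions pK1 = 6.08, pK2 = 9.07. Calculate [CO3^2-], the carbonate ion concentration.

[CO3²⁻] = 0.0636 mmol/kg

α₂ = 1 / (1 + [H⁺]/K2 + [H⁺]²/(K1K2)) = 1 / (1 + 10^+1.52 + 10^+0.05)
   = 1 / (1 + 33.113 + 1.1220) = 1/35.235 = 0.02838
[CO3²⁻] = α₂ × DIC = 0.02838 × 2.24 = 0.0636 mmol/kg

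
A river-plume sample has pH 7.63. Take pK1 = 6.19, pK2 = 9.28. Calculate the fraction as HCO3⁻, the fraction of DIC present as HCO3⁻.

α₁ = 0.945

α₁ = 1 / (1 + [H⁺]/K1 + K2/[H⁺]) = 1 / (1 + 10^-1.44 + 10^-1.65)
   = 1 / (1 + 0.036308 + 0.022387) = 1/1.0587 = 0.9446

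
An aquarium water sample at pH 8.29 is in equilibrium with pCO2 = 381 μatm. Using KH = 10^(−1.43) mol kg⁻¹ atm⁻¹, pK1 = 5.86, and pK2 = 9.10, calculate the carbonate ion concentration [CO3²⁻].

[CO2*] = KH · pCO2 = 10^(−1.43) × 381×10^-6 = 1.416×10^-5 mol/kg
α₀ = 1/(1 + K1/[H⁺] + K1K2/[H⁺]²) = 1/(1 + 10^+2.43 + 10^+1.62) = 0.003207
DIC = [CO2*]/α₀ = 1.416×10^-5 / 0.003207 = 4.414 mmol/kg
[CO3²⁻] = α₂·DIC; α₂ = 0.1337, so [CO3²⁻] = 0.1337 × 4.414 = 0.590 mmol/kg

[CO3²⁻] = 0.590 mmol/kg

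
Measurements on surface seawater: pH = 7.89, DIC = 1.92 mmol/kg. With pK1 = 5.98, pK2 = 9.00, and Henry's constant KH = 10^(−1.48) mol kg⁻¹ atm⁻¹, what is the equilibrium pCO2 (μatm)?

α₀ = 1 / (1 + K1/[H⁺] + K1K2/[H⁺]²) = 1 / (1 + 10^+1.91 + 10^+0.80)
   = 1 / (1 + 81.283 + 6.3096) = 1/88.593 = 0.01129
[CO2*] = α₀ × DIC = 0.01129 × 1.92 = 0.02167 mmol/kg
pCO2 = [CO2*]/KH = 2.167×10^-5 / 3.311×10^-2 = 654 μatm

pCO2 = 654 μatm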